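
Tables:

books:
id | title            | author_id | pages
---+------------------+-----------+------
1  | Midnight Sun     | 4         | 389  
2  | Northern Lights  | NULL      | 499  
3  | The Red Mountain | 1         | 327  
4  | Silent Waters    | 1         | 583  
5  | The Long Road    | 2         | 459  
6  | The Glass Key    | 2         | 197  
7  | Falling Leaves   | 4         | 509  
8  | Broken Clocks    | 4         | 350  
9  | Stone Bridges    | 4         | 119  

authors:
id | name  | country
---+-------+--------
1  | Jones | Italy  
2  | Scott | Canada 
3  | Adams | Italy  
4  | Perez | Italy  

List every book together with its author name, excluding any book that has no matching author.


INNER JOIN keeps only books rows whose author_id matches an id in authors. Walk through each book:
  - book 1 (Midnight Sun): author_id=4 -> matches Perez
  - book 2 (Northern Lights): author_id=NULL, no match -> dropped
  - book 3 (The Red Mountain): author_id=1 -> matches Jones
  - book 4 (Silent Waters): author_id=1 -> matches Jones
  - book 5 (The Long Road): author_id=2 -> matches Scott
  - book 6 (The Glass Key): author_id=2 -> matches Scott
  - book 7 (Falling Leaves): author_id=4 -> matches Perez
  - book 8 (Broken Clocks): author_id=4 -> matches Perez
  - book 9 (Stone Bridges): author_id=4 -> matches Perez
So 1 of 9 rows is dropped.

SQL:
SELECT a.title, b.name AS author
FROM books a
INNER JOIN authors b ON a.author_id = b.id

Result:
title            | author
-----------------+-------
Midnight Sun     | Perez 
The Red Mountain | Jones 
Silent Waters    | Jones 
The Long Road    | Scott 
The Glass Key    | Scott 
Falling Leaves   | Perez 
Broken Clocks    | Perez 
Stone Bridges    | Perez 


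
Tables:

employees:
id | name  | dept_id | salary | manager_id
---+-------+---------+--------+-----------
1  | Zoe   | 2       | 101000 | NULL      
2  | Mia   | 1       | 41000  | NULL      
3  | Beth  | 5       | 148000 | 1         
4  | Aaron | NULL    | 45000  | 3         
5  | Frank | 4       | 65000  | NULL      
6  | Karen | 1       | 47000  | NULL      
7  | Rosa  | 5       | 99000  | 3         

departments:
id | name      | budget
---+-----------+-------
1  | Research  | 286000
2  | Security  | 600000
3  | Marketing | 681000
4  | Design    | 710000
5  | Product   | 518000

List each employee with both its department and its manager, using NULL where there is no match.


Two LEFT JOINs from the same base table employees: one to departments via dept_id, one to employees itself via manager_id. Both are LEFT so every employee is preserved.
Match against departments:
  - employee 1 (Zoe): dept_id=2 -> matches Security
  - employee 2 (Mia): dept_id=1 -> matches Research
  - employee 3 (Beth): dept_id=5 -> matches Product
  - employee 4 (Aaron): dept_id=NULL, no match -> kept with NULL
  - employee 5 (Frank): dept_id=4 -> matches Design
  - employee 6 (Karen): dept_id=1 -> matches Research
  - employee 7 (Rosa): dept_id=5 -> matches Product
Match against employees (self):
  - employee 1 (Zoe): manager_id=NULL -> NULL
  - employee 2 (Mia): manager_id=NULL -> NULL
  - employee 3 (Beth): manager_id=1 -> Zoe
  - employee 4 (Aaron): manager_id=3 -> Beth
  - employee 5 (Frank): manager_id=NULL -> NULL
  - employee 6 (Karen): manager_id=NULL -> NULL
  - employee 7 (Rosa): manager_id=3 -> Beth

SQL:
SELECT a.name, b.name AS department, c.name AS manager
FROM employees a
LEFT JOIN departments b ON a.dept_id = b.id
LEFT JOIN employees c ON a.manager_id = c.id

Result:
name  | department | manager
------+------------+--------
Zoe   | Security   | NULL   
Mia   | Research   | NULL   
Beth  | Product    | Zoe    
Aaron | NULL       | Beth   
Frank | Design     | NULL   
Karen | Research   | NULL   
Rosa  | Product    | Beth   


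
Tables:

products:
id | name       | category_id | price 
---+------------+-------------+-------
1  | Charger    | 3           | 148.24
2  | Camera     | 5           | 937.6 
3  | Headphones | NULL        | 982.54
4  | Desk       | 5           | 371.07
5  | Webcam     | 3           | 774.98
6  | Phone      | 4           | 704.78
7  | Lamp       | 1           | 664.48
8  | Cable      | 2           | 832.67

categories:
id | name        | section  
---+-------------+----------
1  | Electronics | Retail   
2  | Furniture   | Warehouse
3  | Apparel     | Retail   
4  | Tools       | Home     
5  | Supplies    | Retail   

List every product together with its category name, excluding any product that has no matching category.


INNER JOIN keeps only products rows whose category_id matches an id in categories. Walk through each product:
  - product 1 (Charger): category_id=3 -> matches Apparel
  - product 2 (Camera): category_id=5 -> matches Supplies
  - product 3 (Headphones): category_id=NULL, no match -> dropped
  - product 4 (Desk): category_id=5 -> matches Supplies
  - product 5 (Webcam): category_id=3 -> matches Apparel
  - product 6 (Phone): category_id=4 -> matches Tools
  - product 7 (Lamp): category_id=1 -> matches Electronics
  - product 8 (Cable): category_id=2 -> matches Furniture
So 1 of 8 rows is dropped.

SQL:
SELECT a.name, b.name AS category
FROM products a
INNER JOIN categories b ON a.category_id = b.id

Result:
name    | category   
--------+------------
Charger | Apparel    
Camera  | Supplies   
Desk    | Supplies   
Webcam  | Apparel    
Phone   | Tools      
Lamp    | Electronics
Cable   | Furniture  


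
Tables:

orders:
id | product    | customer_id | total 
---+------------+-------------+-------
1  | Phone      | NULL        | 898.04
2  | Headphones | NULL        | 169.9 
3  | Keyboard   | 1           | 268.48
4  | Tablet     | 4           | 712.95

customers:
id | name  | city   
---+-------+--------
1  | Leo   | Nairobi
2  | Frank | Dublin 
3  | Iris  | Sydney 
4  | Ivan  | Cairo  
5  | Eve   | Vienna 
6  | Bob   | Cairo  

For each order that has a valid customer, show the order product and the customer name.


INNER JOIN keeps only orders rows whose customer_id matches an id in customers. Walk through each order:
  - order 1 (Phone): customer_id=NULL, no match -> dropped
  - order 2 (Headphones): customer_id=NULL, no match -> dropped
  - order 3 (Keyboard): customer_id=1 -> matches Leo
  - order 4 (Tablet): customer_id=4 -> matches Ivan
So 2 of 4 rows are dropped.

SQL:
SELECT a.product, b.name AS customer
FROM orders a
INNER JOIN customers b ON a.customer_id = b.id

Result:
product  | customer
---------+---------
Keyboard | Leo     
Tablet   | Ivan    


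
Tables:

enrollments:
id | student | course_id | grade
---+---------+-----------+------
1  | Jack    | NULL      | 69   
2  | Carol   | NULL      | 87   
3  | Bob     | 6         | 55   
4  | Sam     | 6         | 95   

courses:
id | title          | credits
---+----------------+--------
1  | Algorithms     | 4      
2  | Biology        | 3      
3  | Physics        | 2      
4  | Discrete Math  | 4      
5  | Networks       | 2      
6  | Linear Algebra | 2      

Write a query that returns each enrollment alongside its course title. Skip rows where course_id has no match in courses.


INNER JOIN keeps only enrollments rows whose course_id matches an id in courses. Walk through each enrollment:
  - enrollment 1 (Jack): course_id=NULL, no match -> dropped
  - enrollment 2 (Carol): course_id=NULL, no match -> dropped
  - enrollment 3 (Bob): course_id=6 -> matches Linear Algebra
  - enrollment 4 (Sam): course_id=6 -> matches Linear Algebra
So 2 of 4 rows are dropped.

SQL:
SELECT a.student, b.title AS course
FROM enrollments a
INNER JOIN courses b ON a.course_id = b.id

Result:
student | course        
--------+---------------
Bob     | Linear Algebra
Sam     | Linear Algebra


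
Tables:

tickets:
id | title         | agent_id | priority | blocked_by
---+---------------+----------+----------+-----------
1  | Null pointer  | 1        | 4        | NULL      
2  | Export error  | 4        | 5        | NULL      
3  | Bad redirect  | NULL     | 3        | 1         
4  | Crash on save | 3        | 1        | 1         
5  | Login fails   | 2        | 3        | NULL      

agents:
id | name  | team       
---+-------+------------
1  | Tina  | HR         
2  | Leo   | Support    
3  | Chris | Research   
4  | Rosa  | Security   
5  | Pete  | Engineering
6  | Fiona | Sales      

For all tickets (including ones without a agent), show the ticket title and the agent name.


LEFT JOIN keeps every row from tickets (the left table); where agent_id has no match in agents, the agent columns become NULL. Walk through each ticket:
  - ticket 1 (Null pointer): agent_id=1 -> matches Tina
  - ticket 2 (Export error): agent_id=4 -> matches Rosa
  - ticket 3 (Bad redirect): agent_id=NULL, no match -> kept with NULL
  - ticket 4 (Crash on save): agent_id=3 -> matches Chris
  - ticket 5 (Login fails): agent_id=2 -> matches Leo
All 5 rows appear; 1 has NULL agent.

SQL:
SELECT a.title, b.name AS agent
FROM tickets a
LEFT JOIN agents b ON a.agent_id = b.id

Result:
title         | agent
--------------+------
Null pointer  | Tina 
Export error  | Rosa 
Bad redirect  | NULL 
Crash on save | Chris
Login fails   | Leo  


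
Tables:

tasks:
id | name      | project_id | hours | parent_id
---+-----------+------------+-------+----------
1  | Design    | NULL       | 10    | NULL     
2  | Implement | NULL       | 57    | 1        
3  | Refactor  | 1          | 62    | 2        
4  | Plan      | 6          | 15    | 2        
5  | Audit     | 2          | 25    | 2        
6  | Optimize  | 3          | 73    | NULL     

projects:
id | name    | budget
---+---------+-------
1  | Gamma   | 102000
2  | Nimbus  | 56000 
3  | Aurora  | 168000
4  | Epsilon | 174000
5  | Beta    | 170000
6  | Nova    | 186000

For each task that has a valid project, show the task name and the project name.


INNER JOIN keeps only tasks rows whose project_id matches an id in projects. Walk through each task:
  - task 1 (Design): project_id=NULL, no match -> dropped
  - task 2 (Implement): project_id=NULL, no match -> dropped
  - task 3 (Refactor): project_id=1 -> matches Gamma
  - task 4 (Plan): project_id=6 -> matches Nova
  - task 5 (Audit): project_id=2 -> matches Nimbus
  - task 6 (Optimize): project_id=3 -> matches Aurora
So 2 of 6 rows are dropped.

SQL:
SELECT a.name, b.name AS project
FROM tasks a
INNER JOIN projects b ON a.project_id = b.id

Result:
name     | project
---------+--------
Refactor | Gamma  
Plan     | Nova   
Audit    | Nimbus 
Optimize | Aurora 


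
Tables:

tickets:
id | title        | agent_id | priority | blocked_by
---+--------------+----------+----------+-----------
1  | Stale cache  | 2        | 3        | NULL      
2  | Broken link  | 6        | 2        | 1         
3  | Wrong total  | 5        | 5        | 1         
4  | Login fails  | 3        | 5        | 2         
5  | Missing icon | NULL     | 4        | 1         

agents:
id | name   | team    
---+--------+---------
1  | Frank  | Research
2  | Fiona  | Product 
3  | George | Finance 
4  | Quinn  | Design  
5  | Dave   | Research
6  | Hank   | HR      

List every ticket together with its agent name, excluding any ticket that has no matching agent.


INNER JOIN keeps only tickets rows whose agent_id matches an id in agents. Walk through each ticket:
  - ticket 1 (Stale cache): agent_id=2 -> matches Fiona
  - ticket 2 (Broken link): agent_id=6 -> matches Hank
  - ticket 3 (Wrong total): agent_id=5 -> matches Dave
  - ticket 4 (Login fails): agent_id=3 -> matches George
  - ticket 5 (Missing icon): agent_id=NULL, no match -> dropped
So 1 of 5 rows is dropped.

SQL:
SELECT a.title, b.name AS agent
FROM tickets a
INNER JOIN agents b ON a.agent_id = b.id

Result:
title       | agent 
------------+-------
Stale cache | Fiona 
Broken link | Hank  
Wrong total | Dave  
Login fails | George


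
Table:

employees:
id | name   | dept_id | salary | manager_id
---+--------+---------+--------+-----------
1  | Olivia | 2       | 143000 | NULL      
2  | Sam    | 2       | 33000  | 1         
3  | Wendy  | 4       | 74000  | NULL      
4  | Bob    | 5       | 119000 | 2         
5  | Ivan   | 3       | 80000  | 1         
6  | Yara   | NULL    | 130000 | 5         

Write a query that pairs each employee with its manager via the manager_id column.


This is a self-join: employees is joined to a second copy of itself, matching each row's manager_id to another row's id. Use LEFT JOIN so rows with manager_id=NULL are kept.
  - employee 1 (Olivia): manager_id=NULL -> NULL
  - employee 2 (Sam): manager_id=1 -> Olivia
  - employee 3 (Wendy): manager_id=NULL -> NULL
  - employee 4 (Bob): manager_id=2 -> Sam
  - employee 5 (Ivan): manager_id=1 -> Olivia
  - employee 6 (Yara): manager_id=5 -> Ivan

SQL:
SELECT a.name AS item, b.name AS manager
FROM employees a
LEFT JOIN employees b ON a.manager_id = b.id

Result:
item   | manager
-------+--------
Olivia | NULL   
Sam    | Olivia 
Wendy  | NULL   
Bob    | Sam    
Ivan   | Olivia 
Yara   | Ivan   


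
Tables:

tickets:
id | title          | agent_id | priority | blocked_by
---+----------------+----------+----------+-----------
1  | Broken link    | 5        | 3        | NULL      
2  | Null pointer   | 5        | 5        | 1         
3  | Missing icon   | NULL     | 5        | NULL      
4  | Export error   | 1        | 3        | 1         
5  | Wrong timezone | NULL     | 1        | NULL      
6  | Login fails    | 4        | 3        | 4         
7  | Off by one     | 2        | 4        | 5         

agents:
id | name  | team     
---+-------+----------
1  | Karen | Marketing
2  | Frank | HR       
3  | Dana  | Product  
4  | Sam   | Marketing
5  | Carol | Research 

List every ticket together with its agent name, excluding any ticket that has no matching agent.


INNER JOIN keeps only tickets rows whose agent_id matches an id in agents. Walk through each ticket:
  - ticket 1 (Broken link): agent_id=5 -> matches Carol
  - ticket 2 (Null pointer): agent_id=5 -> matches Carol
  - ticket 3 (Missing icon): agent_id=NULL, no match -> dropped
  - ticket 4 (Export error): agent_id=1 -> matches Karen
  - ticket 5 (Wrong timezone): agent_id=NULL, no match -> dropped
  - ticket 6 (Login fails): agent_id=4 -> matches Sam
  - ticket 7 (Off by one): agent_id=2 -> matches Frank
So 2 of 7 rows are dropped.

SQL:
SELECT a.title, b.name AS agent
FROM tickets a
INNER JOIN agents b ON a.agent_id = b.id

Result:
title        | agent
-------------+------
Broken link  | Carol
Null pointer | Carol
Export error | Karen
Login fails  | Sam  
Off by one   | Frank


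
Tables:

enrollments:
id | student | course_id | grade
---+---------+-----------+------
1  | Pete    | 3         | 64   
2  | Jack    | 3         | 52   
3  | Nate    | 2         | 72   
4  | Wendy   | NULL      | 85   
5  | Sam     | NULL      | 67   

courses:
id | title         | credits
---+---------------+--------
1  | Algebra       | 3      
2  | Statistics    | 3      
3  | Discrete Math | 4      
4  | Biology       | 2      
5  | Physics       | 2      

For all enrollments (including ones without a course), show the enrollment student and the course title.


LEFT JOIN keeps every row from enrollments (the left table); where course_id has no match in courses, the course columns become NULL. Walk through each enrollment:
  - enrollment 1 (Pete): course_id=3 -> matches Discrete Math
  - enrollment 2 (Jack): course_id=3 -> matches Discrete Math
  - enrollment 3 (Nate): course_id=2 -> matches Statistics
  - enrollment 4 (Wendy): course_id=NULL, no match -> kept with NULL
  - enrollment 5 (Sam): course_id=NULL, no match -> kept with NULL
All 5 rows appear; 2 have NULL course.

SQL:
SELECT a.student, b.title AS course
FROM enrollments a
LEFT JOIN courses b ON a.course_id = b.id

Result:
student | course       
--------+--------------
Pete    | Discrete Math
Jack    | Discrete Math
Nate    | Statistics   
Wendy   | NULL         
Sam     | NULL         


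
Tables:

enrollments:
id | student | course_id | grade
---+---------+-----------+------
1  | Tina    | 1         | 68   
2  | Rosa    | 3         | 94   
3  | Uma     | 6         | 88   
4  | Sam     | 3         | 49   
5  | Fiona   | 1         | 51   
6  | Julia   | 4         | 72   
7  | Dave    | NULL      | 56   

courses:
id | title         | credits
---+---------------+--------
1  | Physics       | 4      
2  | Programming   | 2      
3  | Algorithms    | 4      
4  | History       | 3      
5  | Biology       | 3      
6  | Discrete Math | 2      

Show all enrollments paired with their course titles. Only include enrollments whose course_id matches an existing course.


INNER JOIN keeps only enrollments rows whose course_id matches an id in courses. Walk through each enrollment:
  - enrollment 1 (Tina): course_id=1 -> matches Physics
  - enrollment 2 (Rosa): course_id=3 -> matches Algorithms
  - enrollment 3 (Uma): course_id=6 -> matches Discrete Math
  - enrollment 4 (Sam): course_id=3 -> matches Algorithms
  - enrollment 5 (Fiona): course_id=1 -> matches Physics
  - enrollment 6 (Julia): course_id=4 -> matches History
  - enrollment 7 (Dave): course_id=NULL, no match -> dropped
So 1 of 7 rows is dropped.

SQL:
SELECT a.student, b.title AS course
FROM enrollments a
INNER JOIN courses b ON a.course_id = b.id

Result:
student | course       
--------+--------------
Tina    | Physics      
Rosa    | Algorithms   
Uma     | Discrete Math
Sam     | Algorithms   
Fiona   | Physics      
Julia   | History      


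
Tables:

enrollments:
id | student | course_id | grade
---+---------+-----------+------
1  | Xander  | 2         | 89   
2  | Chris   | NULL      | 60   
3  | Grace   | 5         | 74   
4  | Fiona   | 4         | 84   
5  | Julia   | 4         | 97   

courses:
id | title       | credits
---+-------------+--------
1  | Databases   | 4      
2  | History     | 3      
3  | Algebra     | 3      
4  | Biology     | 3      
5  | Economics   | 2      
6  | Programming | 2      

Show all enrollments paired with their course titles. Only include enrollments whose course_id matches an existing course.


INNER JOIN keeps only enrollments rows whose course_id matches an id in courses. Walk through each enrollment:
  - enrollment 1 (Xander): course_id=2 -> matches History
  - enrollment 2 (Chris): course_id=NULL, no match -> dropped
  - enrollment 3 (Grace): course_id=5 -> matches Economics
  - enrollment 4 (Fiona): course_id=4 -> matches Biology
  - enrollment 5 (Julia): course_id=4 -> matches Biology
So 1 of 5 rows is dropped.

SQL:
SELECT a.student, b.title AS course
FROM enrollments a
INNER JOIN courses b ON a.course_id = b.id

Result:
student | course   
--------+----------
Xander  | History  
Grace   | Economics
Fiona   | Biology  
Julia   | Biology  


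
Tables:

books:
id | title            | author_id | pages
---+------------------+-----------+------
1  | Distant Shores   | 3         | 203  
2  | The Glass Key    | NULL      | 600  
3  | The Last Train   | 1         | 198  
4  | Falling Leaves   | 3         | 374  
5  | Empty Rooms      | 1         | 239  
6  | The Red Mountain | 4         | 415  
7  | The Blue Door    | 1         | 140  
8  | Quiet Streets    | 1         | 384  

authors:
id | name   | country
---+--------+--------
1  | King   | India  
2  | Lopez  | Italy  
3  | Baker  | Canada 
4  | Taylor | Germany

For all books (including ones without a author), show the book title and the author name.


LEFT JOIN keeps every row from books (the left table); where author_id has no match in authors, the author columns become NULL. Walk through each book:
  - book 1 (Distant Shores): author_id=3 -> matches Baker
  - book 2 (The Glass Key): author_id=NULL, no match -> kept with NULL
  - book 3 (The Last Train): author_id=1 -> matches King
  - book 4 (Falling Leaves): author_id=3 -> matches Baker
  - book 5 (Empty Rooms): author_id=1 -> matches King
  - book 6 (The Red Mountain): author_id=4 -> matches Taylor
  - book 7 (The Blue Door): author_id=1 -> matches King
  - book 8 (Quiet Streets): author_id=1 -> matches King
All 8 rows appear; 1 has NULL author.

SQL:
SELECT a.title, b.name AS author
FROM books a
LEFT JOIN authors b ON a.author_id = b.id

Result:
title            | author
-----------------+-------
Distant Shores   | Baker 
The Glass Key    | NULL  
The Last Train   | King  
Falling Leaves   | Baker 
Empty Rooms      | King  
The Red Mountain | Taylor
The Blue Door    | King  
Quiet Streets    | King  


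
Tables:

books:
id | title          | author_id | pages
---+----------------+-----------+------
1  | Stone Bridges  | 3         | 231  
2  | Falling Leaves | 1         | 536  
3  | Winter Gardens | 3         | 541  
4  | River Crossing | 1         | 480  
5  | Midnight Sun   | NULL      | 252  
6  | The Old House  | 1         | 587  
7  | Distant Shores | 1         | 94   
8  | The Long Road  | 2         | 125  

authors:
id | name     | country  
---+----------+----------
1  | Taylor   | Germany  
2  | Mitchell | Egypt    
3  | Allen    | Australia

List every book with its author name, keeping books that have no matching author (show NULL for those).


LEFT JOIN keeps every row from books (the left table); where author_id has no match in authors, the author columns become NULL. Walk through each book:
  - book 1 (Stone Bridges): author_id=3 -> matches Allen
  - book 2 (Falling Leaves): author_id=1 -> matches Taylor
  - book 3 (Winter Gardens): author_id=3 -> matches Allen
  - book 4 (River Crossing): author_id=1 -> matches Taylor
  - book 5 (Midnight Sun): author_id=NULL, no match -> kept with NULL
  - book 6 (The Old House): author_id=1 -> matches Taylor
  - book 7 (Distant Shores): author_id=1 -> matches Taylor
  - book 8 (The Long Road): author_id=2 -> matches Mitchell
All 8 rows appear; 1 has NULL author.

SQL:
SELECT a.title, b.name AS author
FROM books a
LEFT JOIN authors b ON a.author_id = b.id

Result:
title          | author  
---------------+---------
Stone Bridges  | Allen   
Falling Leaves | Taylor  
Winter Gardens | Allen   
River Crossing | Taylor  
Midnight Sun   | NULL    
The Old House  | Taylor  
Distant Shores | Taylor  
The Long Road  | Mitchell


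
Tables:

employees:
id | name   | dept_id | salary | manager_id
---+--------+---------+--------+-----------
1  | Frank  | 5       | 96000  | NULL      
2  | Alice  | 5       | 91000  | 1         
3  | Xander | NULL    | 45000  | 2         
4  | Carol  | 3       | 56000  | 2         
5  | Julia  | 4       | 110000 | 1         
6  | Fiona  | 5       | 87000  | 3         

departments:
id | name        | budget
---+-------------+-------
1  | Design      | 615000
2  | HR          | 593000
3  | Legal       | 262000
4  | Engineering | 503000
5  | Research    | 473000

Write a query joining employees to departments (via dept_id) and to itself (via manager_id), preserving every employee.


Two LEFT JOINs from the same base table employees: one to departments via dept_id, one to employees itself via manager_id. Both are LEFT so every employee is preserved.
Match against departments:
  - employee 1 (Frank): dept_id=5 -> matches Research
  - employee 2 (Alice): dept_id=5 -> matches Research
  - employee 3 (Xander): dept_id=NULL, no match -> kept with NULL
  - employee 4 (Carol): dept_id=3 -> matches Legal
  - employee 5 (Julia): dept_id=4 -> matches Engineering
  - employee 6 (Fiona): dept_id=5 -> matches Research
Match against employees (self):
  - employee 1 (Frank): manager_id=NULL -> NULL
  - employee 2 (Alice): manager_id=1 -> Frank
  - employee 3 (Xander): manager_id=2 -> Alice
  - employee 4 (Carol): manager_id=2 -> Alice
  - employee 5 (Julia): manager_id=1 -> Frank
  - employee 6 (Fiona): manager_id=3 -> Xander

SQL:
SELECT a.name, b.name AS department, c.name AS manager
FROM employees a
LEFT JOIN departments b ON a.dept_id = b.id
LEFT JOIN employees c ON a.manager_id = c.id

Result:
name   | department  | manager
-------+-------------+--------
Frank  | Research    | NULL   
Alice  | Research    | Frank  
Xander | NULL        | Alice  
Carol  | Legal       | Alice  
Julia  | Engineering | Frank  
Fiona  | Research    | Xander 


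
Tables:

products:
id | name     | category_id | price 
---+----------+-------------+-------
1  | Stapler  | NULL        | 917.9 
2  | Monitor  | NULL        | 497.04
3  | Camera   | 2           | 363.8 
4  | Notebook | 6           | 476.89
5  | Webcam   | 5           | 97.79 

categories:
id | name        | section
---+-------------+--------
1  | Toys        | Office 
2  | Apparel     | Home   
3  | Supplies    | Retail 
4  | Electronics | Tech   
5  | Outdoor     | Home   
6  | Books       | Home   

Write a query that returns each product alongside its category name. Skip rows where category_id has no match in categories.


INNER JOIN keeps only products rows whose category_id matches an id in categories. Walk through each product:
  - product 1 (Stapler): category_id=NULL, no match -> dropped
  - product 2 (Monitor): category_id=NULL, no match -> dropped
  - product 3 (Camera): category_id=2 -> matches Apparel
  - product 4 (Notebook): category_id=6 -> matches Books
  - product 5 (Webcam): category_id=5 -> matches Outdoor
So 2 of 5 rows are dropped.

SQL:
SELECT a.name, b.name AS category
FROM products a
INNER JOIN categories b ON a.category_id = b.id

Result:
name     | category
---------+---------
Camera   | Apparel 
Notebook | Books   
Webcam   | Outdoor 


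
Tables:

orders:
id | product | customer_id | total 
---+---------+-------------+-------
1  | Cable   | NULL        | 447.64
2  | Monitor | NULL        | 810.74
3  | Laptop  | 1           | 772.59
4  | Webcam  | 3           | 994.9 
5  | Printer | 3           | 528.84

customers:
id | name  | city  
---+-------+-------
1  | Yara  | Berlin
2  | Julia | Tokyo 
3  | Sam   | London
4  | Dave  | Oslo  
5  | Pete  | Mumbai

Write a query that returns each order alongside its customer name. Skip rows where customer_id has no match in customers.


INNER JOIN keeps only orders rows whose customer_id matches an id in customers. Walk through each order:
  - order 1 (Cable): customer_id=NULL, no match -> dropped
  - order 2 (Monitor): customer_id=NULL, no match -> dropped
  - order 3 (Laptop): customer_id=1 -> matches Yara
  - order 4 (Webcam): customer_id=3 -> matches Sam
  - order 5 (Printer): customer_id=3 -> matches Sam
So 2 of 5 rows are dropped.

SQL:
SELECT a.product, b.name AS customer
FROM orders a
INNER JOIN customers b ON a.customer_id = b.id

Result:
product | customer
--------+---------
Laptop  | Yara    
Webcam  | Sam     
Printer | Sam     


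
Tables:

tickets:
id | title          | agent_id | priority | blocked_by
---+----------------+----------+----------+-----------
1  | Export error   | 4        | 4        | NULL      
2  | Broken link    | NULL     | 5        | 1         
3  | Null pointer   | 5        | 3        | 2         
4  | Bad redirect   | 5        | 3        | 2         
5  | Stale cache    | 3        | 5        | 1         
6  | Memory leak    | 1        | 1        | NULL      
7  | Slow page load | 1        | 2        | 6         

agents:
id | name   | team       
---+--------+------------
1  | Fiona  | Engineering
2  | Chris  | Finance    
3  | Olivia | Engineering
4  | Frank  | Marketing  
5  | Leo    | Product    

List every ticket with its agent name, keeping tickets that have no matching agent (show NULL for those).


LEFT JOIN keeps every row from tickets (the left table); where agent_id has no match in agents, the agent columns become NULL. Walk through each ticket:
  - ticket 1 (Export error): agent_id=4 -> matches Frank
  - ticket 2 (Broken link): agent_id=NULL, no match -> kept with NULL
  - ticket 3 (Null pointer): agent_id=5 -> matches Leo
  - ticket 4 (Bad redirect): agent_id=5 -> matches Leo
  - ticket 5 (Stale cache): agent_id=3 -> matches Olivia
  - ticket 6 (Memory leak): agent_id=1 -> matches Fiona
  - ticket 7 (Slow page load): agent_id=1 -> matches Fiona
All 7 rows appear; 1 has NULL agent.

SQL:
SELECT a.title, b.name AS agent
FROM tickets a
LEFT JOIN agents b ON a.agent_id = b.id

Result:
title          | agent 
---------------+-------
Export error   | Frank 
Broken link    | NULL  
Null pointer   | Leo   
Bad redirect   | Leo   
Stale cache    | Olivia
Memory leak    | Fiona 
Slow page load | Fiona 


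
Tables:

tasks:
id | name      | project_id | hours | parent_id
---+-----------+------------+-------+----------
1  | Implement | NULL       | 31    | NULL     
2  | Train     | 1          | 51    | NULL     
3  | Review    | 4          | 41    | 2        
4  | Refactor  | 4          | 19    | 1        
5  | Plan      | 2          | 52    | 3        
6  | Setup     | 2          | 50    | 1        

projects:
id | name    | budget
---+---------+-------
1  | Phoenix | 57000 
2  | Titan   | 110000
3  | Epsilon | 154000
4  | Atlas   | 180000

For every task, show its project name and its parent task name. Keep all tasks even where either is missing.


Two LEFT JOINs from the same base table tasks: one to projects via project_id, one to tasks itself via parent_id. Both are LEFT so every task is preserved.
Match against projects:
  - task 1 (Implement): project_id=NULL, no match -> kept with NULL
  - task 2 (Train): project_id=1 -> matches Phoenix
  - task 3 (Review): project_id=4 -> matches Atlas
  - task 4 (Refactor): project_id=4 -> matches Atlas
  - task 5 (Plan): project_id=2 -> matches Titan
  - task 6 (Setup): project_id=2 -> matches Titan
Match against tasks (self):
  - task 1 (Implement): parent_id=NULL -> NULL
  - task 2 (Train): parent_id=NULL -> NULL
  - task 3 (Review): parent_id=2 -> Train
  - task 4 (Refactor): parent_id=1 -> Implement
  - task 5 (Plan): parent_id=3 -> Review
  - task 6 (Setup): parent_id=1 -> Implement

SQL:
SELECT a.name, b.name AS project, c.name AS parent
FROM tasks a
LEFT JOIN projects b ON a.project_id = b.id
LEFT JOIN tasks c ON a.parent_id = c.id

Result:
name      | project | parent   
----------+---------+----------
Implement | NULL    | NULL     
Train     | Phoenix | NULL     
Review    | Atlas   | Train    
Refactor  | Atlas   | Implement
Plan      | Titan   | Review   
Setup     | Titan   | Implement


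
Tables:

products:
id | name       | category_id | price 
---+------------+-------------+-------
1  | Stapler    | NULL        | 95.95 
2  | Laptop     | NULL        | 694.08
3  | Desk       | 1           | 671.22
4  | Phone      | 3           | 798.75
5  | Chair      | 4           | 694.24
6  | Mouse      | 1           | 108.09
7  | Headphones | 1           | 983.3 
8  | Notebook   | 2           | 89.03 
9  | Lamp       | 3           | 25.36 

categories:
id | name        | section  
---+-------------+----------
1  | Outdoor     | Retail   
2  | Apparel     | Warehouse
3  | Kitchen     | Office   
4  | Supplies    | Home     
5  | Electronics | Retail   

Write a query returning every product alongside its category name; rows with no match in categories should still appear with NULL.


LEFT JOIN keeps every row from products (the left table); where category_id has no match in categories, the category columns become NULL. Walk through each product:
  - product 1 (Stapler): category_id=NULL, no match -> kept with NULL
  - product 2 (Laptop): category_id=NULL, no match -> kept with NULL
  - product 3 (Desk): category_id=1 -> matches Outdoor
  - product 4 (Phone): category_id=3 -> matches Kitchen
  - product 5 (Chair): category_id=4 -> matches Supplies
  - product 6 (Mouse): category_id=1 -> matches Outdoor
  - product 7 (Headphones): category_id=1 -> matches Outdoor
  - product 8 (Notebook): category_id=2 -> matches Apparel
  - product 9 (Lamp): category_id=3 -> matches Kitchen
All 9 rows appear; 2 have NULL category.

SQL:
SELECT a.name, b.name AS category
FROM products a
LEFT JOIN categories b ON a.category_id = b.id

Result:
name       | category
-----------+---------
Stapler    | NULL    
Laptop     | NULL    
Desk       | Outdoor 
Phone      | Kitchen 
Chair      | Supplies
Mouse      | Outdoor 
Headphones | Outdoor 
Notebook   | Apparel 
Lamp       | Kitchen 


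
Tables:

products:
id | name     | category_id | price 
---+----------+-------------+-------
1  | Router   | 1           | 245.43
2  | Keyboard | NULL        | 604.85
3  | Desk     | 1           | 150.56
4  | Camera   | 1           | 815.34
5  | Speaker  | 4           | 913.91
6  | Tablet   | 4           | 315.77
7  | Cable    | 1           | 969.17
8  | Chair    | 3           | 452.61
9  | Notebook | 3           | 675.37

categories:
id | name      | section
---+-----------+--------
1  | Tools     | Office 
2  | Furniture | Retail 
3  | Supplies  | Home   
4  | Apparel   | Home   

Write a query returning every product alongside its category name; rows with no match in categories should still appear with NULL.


LEFT JOIN keeps every row from products (the left table); where category_id has no match in categories, the category columns become NULL. Walk through each product:
  - product 1 (Router): category_id=1 -> matches Tools
  - product 2 (Keyboard): category_id=NULL, no match -> kept with NULL
  - product 3 (Desk): category_id=1 -> matches Tools
  - product 4 (Camera): category_id=1 -> matches Tools
  - product 5 (Speaker): category_id=4 -> matches Apparel
  - product 6 (Tablet): category_id=4 -> matches Apparel
  - product 7 (Cable): category_id=1 -> matches Tools
  - product 8 (Chair): category_id=3 -> matches Supplies
  - product 9 (Notebook): category_id=3 -> matches Supplies
All 9 rows appear; 1 has NULL category.

SQL:
SELECT a.name, b.name AS category
FROM products a
LEFT JOIN categories b ON a.category_id = b.id

Result:
name     | category
---------+---------
Router   | Tools   
Keyboard | NULL    
Desk     | Tools   
Camera   | Tools   
Speaker  | Apparel 
Tablet   | Apparel 
Cable    | Tools   
Chair    | Supplies
Notebook | Supplies


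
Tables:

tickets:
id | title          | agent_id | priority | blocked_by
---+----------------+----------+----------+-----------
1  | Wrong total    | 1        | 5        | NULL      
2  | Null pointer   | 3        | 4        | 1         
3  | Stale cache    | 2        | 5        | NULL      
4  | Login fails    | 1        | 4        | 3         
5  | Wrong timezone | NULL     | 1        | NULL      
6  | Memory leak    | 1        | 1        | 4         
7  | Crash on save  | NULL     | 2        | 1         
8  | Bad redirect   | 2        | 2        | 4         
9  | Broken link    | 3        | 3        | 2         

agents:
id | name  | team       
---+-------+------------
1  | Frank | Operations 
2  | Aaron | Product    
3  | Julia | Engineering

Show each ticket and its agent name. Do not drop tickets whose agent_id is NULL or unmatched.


LEFT JOIN keeps every row from tickets (the left table); where agent_id has no match in agents, the agent columns become NULL. Walk through each ticket:
  - ticket 1 (Wrong total): agent_id=1 -> matches Frank
  - ticket 2 (Null pointer): agent_id=3 -> matches Julia
  - ticket 3 (Stale cache): agent_id=2 -> matches Aaron
  - ticket 4 (Login fails): agent_id=1 -> matches Frank
  - ticket 5 (Wrong timezone): agent_id=NULL, no match -> kept with NULL
  - ticket 6 (Memory leak): agent_id=1 -> matches Frank
  - ticket 7 (Crash on save): agent_id=NULL, no match -> kept with NULL
  - ticket 8 (Bad redirect): agent_id=2 -> matches Aaron
  - ticket 9 (Broken link): agent_id=3 -> matches Julia
All 9 rows appear; 2 have NULL agent.

SQL:
SELECT a.title, b.name AS agent
FROM tickets a
LEFT JOIN agents b ON a.agent_id = b.id

Result:
title          | agent
---------------+------
Wrong total    | Frank
Null pointer   | Julia
Stale cache    | Aaron
Login fails    | Frank
Wrong timezone | NULL 
Memory leak    | Frank
Crash on save  | NULL 
Bad redirect   | Aaron
Broken link    | Julia


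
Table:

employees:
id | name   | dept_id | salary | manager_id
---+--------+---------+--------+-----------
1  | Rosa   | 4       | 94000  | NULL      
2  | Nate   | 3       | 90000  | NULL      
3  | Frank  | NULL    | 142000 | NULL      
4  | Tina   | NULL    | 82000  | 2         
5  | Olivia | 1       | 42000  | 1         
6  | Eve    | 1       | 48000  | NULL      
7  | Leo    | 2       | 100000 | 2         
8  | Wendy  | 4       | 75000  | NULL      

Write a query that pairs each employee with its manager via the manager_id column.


This is a self-join: employees is joined to a second copy of itself, matching each row's manager_id to another row's id. Use LEFT JOIN so rows with manager_id=NULL are kept.
  - employee 1 (Rosa): manager_id=NULL -> NULL
  - employee 2 (Nate): manager_id=NULL -> NULL
  - employee 3 (Frank): manager_id=NULL -> NULL
  - employee 4 (Tina): manager_id=2 -> Nate
  - employee 5 (Olivia): manager_id=1 -> Rosa
  - employee 6 (Eve): manager_id=NULL -> NULL
  - employee 7 (Leo): manager_id=2 -> Nate
  - employee 8 (Wendy): manager_id=NULL -> NULL

SQL:
SELECT a.name AS item, b.name AS manager
FROM employees a
LEFT JOIN employees b ON a.manager_id = b.id

Result:
item   | manager
-------+--------
Rosa   | NULL   
Nate   | NULL   
Frank  | NULL   
Tina   | Nate   
Olivia | Rosa   
Eve    | NULL   
Leo    | Nate   
Wendy  | NULL   


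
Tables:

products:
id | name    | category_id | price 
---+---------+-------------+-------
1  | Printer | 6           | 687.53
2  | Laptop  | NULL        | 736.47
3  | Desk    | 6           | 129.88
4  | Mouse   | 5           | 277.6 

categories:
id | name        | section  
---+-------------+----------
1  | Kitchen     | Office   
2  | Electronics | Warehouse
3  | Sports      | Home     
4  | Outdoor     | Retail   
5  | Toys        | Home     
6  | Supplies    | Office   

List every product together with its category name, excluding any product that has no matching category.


INNER JOIN keeps only products rows whose category_id matches an id in categories. Walk through each product:
  - product 1 (Printer): category_id=6 -> matches Supplies
  - product 2 (Laptop): category_id=NULL, no match -> dropped
  - product 3 (Desk): category_id=6 -> matches Supplies
  - product 4 (Mouse): category_id=5 -> matches Toys
So 1 of 4 rows is dropped.

SQL:
SELECT a.name, b.name AS category
FROM products a
INNER JOIN categories b ON a.category_id = b.id

Result:
name    | category
--------+---------
Printer | Supplies
Desk    | Supplies
Mouse   | Toys    


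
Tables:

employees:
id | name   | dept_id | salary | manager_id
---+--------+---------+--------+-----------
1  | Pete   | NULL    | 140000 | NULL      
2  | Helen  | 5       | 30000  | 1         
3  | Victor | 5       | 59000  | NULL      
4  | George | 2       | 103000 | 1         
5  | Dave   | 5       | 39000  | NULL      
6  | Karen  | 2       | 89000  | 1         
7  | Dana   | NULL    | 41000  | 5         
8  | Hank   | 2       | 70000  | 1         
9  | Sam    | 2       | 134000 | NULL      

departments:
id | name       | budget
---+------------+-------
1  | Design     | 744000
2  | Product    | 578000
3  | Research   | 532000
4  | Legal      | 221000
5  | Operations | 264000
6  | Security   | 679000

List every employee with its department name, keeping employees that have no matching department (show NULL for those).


LEFT JOIN keeps every row from employees (the left table); where dept_id has no match in departments, the department columns become NULL. Walk through each employee:
  - employee 1 (Pete): dept_id=NULL, no match -> kept with NULL
  - employee 2 (Helen): dept_id=5 -> matches Operations
  - employee 3 (Victor): dept_id=5 -> matches Operations
  - employee 4 (George): dept_id=2 -> matches Product
  - employee 5 (Dave): dept_id=5 -> matches Operations
  - employee 6 (Karen): dept_id=2 -> matches Product
  - employee 7 (Dana): dept_id=NULL, no match -> kept with NULL
  - employee 8 (Hank): dept_id=2 -> matches Product
  - employee 9 (Sam): dept_id=2 -> matches Product
All 9 rows appear; 2 have NULL department.

SQL:
SELECT a.name, b.name AS department
FROM employees a
LEFT JOIN departments b ON a.dept_id = b.id

Result:
name   | department
-------+-----------
Pete   | NULL      
Helen  | Operations
Victor | Operations
George | Product   
Dave   | Operations
Karen  | Product   
Dana   | NULL      
Hank   | Product   
Sam    | Product   


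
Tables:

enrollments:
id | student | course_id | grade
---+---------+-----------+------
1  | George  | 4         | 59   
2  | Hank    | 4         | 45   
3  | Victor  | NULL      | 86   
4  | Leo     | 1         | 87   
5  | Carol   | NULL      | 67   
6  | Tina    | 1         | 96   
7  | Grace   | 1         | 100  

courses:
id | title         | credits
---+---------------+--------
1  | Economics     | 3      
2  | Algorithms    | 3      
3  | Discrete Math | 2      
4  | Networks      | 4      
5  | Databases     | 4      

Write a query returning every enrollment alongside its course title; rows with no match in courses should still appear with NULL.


LEFT JOIN keeps every row from enrollments (the left table); where course_id has no match in courses, the course columns become NULL. Walk through each enrollment:
  - enrollment 1 (George): course_id=4 -> matches Networks
  - enrollment 2 (Hank): course_id=4 -> matches Networks
  - enrollment 3 (Victor): course_id=NULL, no match -> kept with NULL
  - enrollment 4 (Leo): course_id=1 -> matches Economics
  - enrollment 5 (Carol): course_id=NULL, no match -> kept with NULL
  - enrollment 6 (Tina): course_id=1 -> matches Economics
  - enrollment 7 (Grace): course_id=1 -> matches Economics
All 7 rows appear; 2 have NULL course.

SQL:
SELECT a.student, b.title AS course
FROM enrollments a
LEFT JOIN courses b ON a.course_id = b.id

Result:
student | course   
--------+----------
George  | Networks 
Hank    | Networks 
Victor  | NULL     
Leo     | Economics
Carol   | NULL     
Tina    | Economics
Grace   | Economics
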